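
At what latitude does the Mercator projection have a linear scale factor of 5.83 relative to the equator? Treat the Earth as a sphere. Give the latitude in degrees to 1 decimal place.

80.1°

Mercator scale is k = sec φ = 1/cos φ.
1/cos φ = 5.83  ⇒  cos φ = 0.1715  ⇒  φ = arccos(0.1715) ≈ 80.1°.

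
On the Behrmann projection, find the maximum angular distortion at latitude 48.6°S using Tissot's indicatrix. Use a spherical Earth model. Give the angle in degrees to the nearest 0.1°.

The Behrmann projection is cylindrical equal-area with φ₀ = 30°. Cylindrical equal-area (φ₀ = 30°): h = cos φ / cos 30° along meridians, k = cos 30° / cos φ along parallels; h·k = 1.
At 48.6°: h = 0.7636, k = 1.310; principal scales a = 1.310, b = 0.7636.
sin(ω/2) = (a − b)/(a + b) = 0.5459/2.073 = 0.2633, so ω = 2 arcsin(0.2633) ≈ 30.5°.

30.5°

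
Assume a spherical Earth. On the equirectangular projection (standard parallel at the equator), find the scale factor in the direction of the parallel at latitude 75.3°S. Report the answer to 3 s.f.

For the equirectangular projection with φ₀ = 0 (plate carrée), h = 1 along meridians and k = sec φ along parallels.
k = 1/cos 75.3° = 1/0.2538 = 3.941.

3.94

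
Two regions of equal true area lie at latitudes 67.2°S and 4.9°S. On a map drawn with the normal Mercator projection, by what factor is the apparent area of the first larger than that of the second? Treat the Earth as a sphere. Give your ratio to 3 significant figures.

Mercator areal scale is sec²φ.
At 67.2°: sec²(67.2°) = 1/0.3875² = 6.659.
At 4.9°: sec²(4.9°) = 1/0.9963² = 1.007.
Ratio = 6.659/1.007 = cos²(4.9°)/cos²(67.2°) ≈ 6.61.

6.61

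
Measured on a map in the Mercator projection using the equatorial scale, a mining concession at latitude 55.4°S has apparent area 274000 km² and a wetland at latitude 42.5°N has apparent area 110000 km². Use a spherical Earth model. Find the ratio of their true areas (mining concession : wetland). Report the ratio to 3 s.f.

Mercator's areal exaggeration is sec²φ; hence true area = (apparent area) · cos²φ.
True area of mining concession: 274000 × cos²(55.4°) = 274000 × 0.3224 = 88350 km².
True area of wetland: 110000 × cos²(42.5°) = 110000 × 0.5436 = 59790 km².
Ratio = 88350 / 59790 ≈ 1.48.

1.48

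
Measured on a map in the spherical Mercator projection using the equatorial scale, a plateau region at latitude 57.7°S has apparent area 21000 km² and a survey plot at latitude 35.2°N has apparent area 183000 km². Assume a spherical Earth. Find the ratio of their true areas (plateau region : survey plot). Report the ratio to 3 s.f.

On Mercator the areal scale is sec²φ, so true area = apparent × cos²φ.
True area of plateau region: 21000 × cos²(57.7°) = 21000 × 0.2855 = 5996 km².
True area of survey plot: 183000 × cos²(35.2°) = 183000 × 0.6677 = 122200 km².
Ratio = 5996 / 122200 ≈ 0.0491.

0.0491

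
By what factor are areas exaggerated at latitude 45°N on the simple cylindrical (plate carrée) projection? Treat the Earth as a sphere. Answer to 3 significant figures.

1.41

For the equirectangular projection with φ₀ = 0 (plate carrée), h = 1 along meridians and k = sec φ along parallels.
Areal scale = h·k = 1 × sec φ; at 45°, h = 1.000, k = 1.414, so h·k = 1.414.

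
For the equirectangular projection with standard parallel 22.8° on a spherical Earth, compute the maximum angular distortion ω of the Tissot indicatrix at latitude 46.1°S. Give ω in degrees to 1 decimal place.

16.3°

The equidistant cylindrical projection with φ₀ = 22.8° has h = 1 (meridians true) and k = cos φ₀ / cos φ along parallels.
At 46.1°: h = 1.000, k = 1.329; principal scales a = 1.329, b = 1.000.
sin(ω/2) = (a − b)/(a + b) = 0.3295/2.329 = 0.1414, so ω = 2 arcsin(0.1414) ≈ 16.3°.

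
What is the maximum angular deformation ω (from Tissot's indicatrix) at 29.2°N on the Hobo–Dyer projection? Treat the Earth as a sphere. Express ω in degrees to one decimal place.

10.9°

Hobo–Dyer is a cylindrical equal-area projection with standard parallels at ±37.5°. A cylindrical equal-area projection with standard parallel φ₀ has meridian scale h = cos φ / cos φ₀ and parallel scale k = cos φ₀ / cos φ (so areas are preserved, h·k = 1).
At 29.2°: h = 1.100, k = 0.9088; principal scales a = 1.100, b = 0.9088.
sin(ω/2) = (a − b)/(a + b) = 0.1914/2.009 = 0.09529, so ω = 2 arcsin(0.09529) ≈ 10.9°.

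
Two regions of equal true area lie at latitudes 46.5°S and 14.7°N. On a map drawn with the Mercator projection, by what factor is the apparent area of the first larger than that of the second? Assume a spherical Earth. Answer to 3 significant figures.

1.97

Mercator is conformal with k = sec φ, so areal scale = k² = sec²φ.
At 46.5°: sec²(46.5°) = 1/0.6884² = 2.110.
At 14.7°: sec²(14.7°) = 1/0.9673² = 1.069.
Ratio = 2.110/1.069 = cos²(14.7°)/cos²(46.5°) ≈ 1.97.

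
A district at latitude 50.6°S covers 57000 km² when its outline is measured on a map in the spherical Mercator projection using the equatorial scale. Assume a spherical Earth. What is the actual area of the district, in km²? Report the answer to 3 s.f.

23000 km²

Mercator is conformal, so the point scale is isotropic: h = k = sec φ = 1/cos φ.
Areal scale = k² = sec²φ = 1/cos²(50.6°) = 1/0.6347² = 2.482.
True area = apparent / (areal scale) = 57000 / 2.482 ≈ 23000 km².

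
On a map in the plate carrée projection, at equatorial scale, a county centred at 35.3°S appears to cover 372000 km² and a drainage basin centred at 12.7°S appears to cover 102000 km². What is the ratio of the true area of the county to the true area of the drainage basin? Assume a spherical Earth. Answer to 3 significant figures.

On the plate carrée, areal scale = h·k = 1 × sec φ, so true area = apparent × cos φ.
True area of county: 372000 × cos(35.3°) = 372000 × 0.8161 = 303600 km².
True area of drainage basin: 102000 × cos(12.7°) = 102000 × 0.9755 = 99500 km².
Ratio = 303600 / 99500 ≈ 3.05.

3.05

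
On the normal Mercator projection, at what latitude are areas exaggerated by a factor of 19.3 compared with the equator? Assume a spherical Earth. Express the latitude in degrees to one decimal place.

76.8°

Mercator areal scale is sec²φ.
sec²φ = 19.3  ⇒  cos²φ = 0.05181  ⇒  cos φ = 0.2276.
φ = arccos(0.2276) ≈ 76.8°.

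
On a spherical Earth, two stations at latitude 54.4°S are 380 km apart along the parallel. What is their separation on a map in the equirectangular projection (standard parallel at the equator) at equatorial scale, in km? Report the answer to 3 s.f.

653 km

Plate carrée maps x = Rλ, y = Rφ. The meridian scale is h = 1 and the parallel scale is k = 1/cos φ = sec φ.
Along the parallel, k = sec 54.4° = 1/0.5821 = 1.718.
Map distance = 380 × 1.718 ≈ 653 km.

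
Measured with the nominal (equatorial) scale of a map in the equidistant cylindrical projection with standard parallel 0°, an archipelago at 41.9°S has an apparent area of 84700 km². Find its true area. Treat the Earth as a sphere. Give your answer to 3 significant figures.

63000 km²

In the plate carrée (x = Rλ, y = Rφ), meridians are true-scale (h = 1) and parallels are stretched by k = sec φ.
Areal scale = h·k = 1 × sec φ; at 41.9°, h = 1.000, k = 1.344, so h·k = 1.344.
True area = apparent / (areal scale) = 84700 / 1.344 ≈ 63000 km².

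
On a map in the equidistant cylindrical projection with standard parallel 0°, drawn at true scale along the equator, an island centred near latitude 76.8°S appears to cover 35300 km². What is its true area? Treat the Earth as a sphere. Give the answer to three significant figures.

For the equirectangular projection with φ₀ = 0 (plate carrée), h = 1 along meridians and k = sec φ along parallels.
Areal scale = h·k = 1 × sec φ; at 76.8°, h = 1.000, k = 4.379, so h·k = 4.379.
True area = apparent / (areal scale) = 35300 / 4.379 ≈ 8060 km².

8060 km²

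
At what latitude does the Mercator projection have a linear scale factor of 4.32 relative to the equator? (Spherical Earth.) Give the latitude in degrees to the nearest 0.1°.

Mercator scale is k = sec φ = 1/cos φ.
1/cos φ = 4.32  ⇒  cos φ = 0.2315  ⇒  φ = arccos(0.2315) ≈ 76.6°.

76.6°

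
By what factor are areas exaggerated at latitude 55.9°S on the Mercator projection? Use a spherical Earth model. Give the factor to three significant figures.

For Mercator, h = k = sec φ (a conformal cylindrical projection has a single point scale, 1/cos φ).
Areal scale = k² = sec²φ = 1/cos²(55.9°) = 1/0.5606² = 3.182.

3.18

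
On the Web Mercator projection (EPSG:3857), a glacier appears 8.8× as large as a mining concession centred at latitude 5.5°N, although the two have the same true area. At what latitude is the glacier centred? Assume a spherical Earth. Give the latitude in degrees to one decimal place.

Mercator areal scale is sec²φ, so apparent-area ratio = sec²φ₁ / sec²φ₂ = cos²φ₂ / cos²φ₁.
cos²φ₂ / cos²φ₁ = 8.8  ⇒  cos φ₁ = cos 5.5° / √8.8 = 0.9954/2.966 = 0.3355.
φ₁ = arccos(0.3355) ≈ 70.4°.

70.4°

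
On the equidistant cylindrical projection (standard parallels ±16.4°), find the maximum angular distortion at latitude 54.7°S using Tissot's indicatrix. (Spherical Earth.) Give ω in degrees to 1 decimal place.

28.7°

In the equirectangular projection with standard parallel φ₀ = 16.4° (x = Rλ cos φ₀, y = Rφ), meridians are true-scale (h = 1) and the parallel scale is k = cos φ₀ / cos φ.
At 54.7°: h = 1.000, k = 1.660; principal scales a = 1.660, b = 1.000.
sin(ω/2) = (a − b)/(a + b) = 0.6601/2.660 = 0.2482, so ω = 2 arcsin(0.2482) ≈ 28.7°.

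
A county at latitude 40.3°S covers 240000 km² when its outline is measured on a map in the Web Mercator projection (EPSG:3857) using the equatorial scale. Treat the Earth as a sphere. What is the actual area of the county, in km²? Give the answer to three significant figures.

140000 km²

The Mercator projection is conformal; its linear scale factor is the same in every direction and equals sec φ = 1/cos φ.
Areal scale = k² = sec²φ = 1/cos²(40.3°) = 1/0.7627² = 1.719.
True area = apparent / (areal scale) = 240000 / 1.719 ≈ 140000 km².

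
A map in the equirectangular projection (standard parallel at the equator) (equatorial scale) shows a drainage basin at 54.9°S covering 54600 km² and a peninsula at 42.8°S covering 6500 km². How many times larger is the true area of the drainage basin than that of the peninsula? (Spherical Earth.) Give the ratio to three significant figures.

Plate carrée has h = 1 and k = sec φ, giving areal scale sec φ; true area = (apparent area) · cos φ.
True area of drainage basin: 54600 × cos(54.9°) = 54600 × 0.5750 = 31400 km².
True area of peninsula: 6500 × cos(42.8°) = 6500 × 0.7337 = 4769 km².
Ratio = 31400 / 4769 ≈ 6.58.

6.58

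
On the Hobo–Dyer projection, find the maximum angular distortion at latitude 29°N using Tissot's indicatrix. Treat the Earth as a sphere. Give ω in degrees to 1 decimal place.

The Hobo–Dyer projection is cylindrical equal-area with φ₀ = 37.5°. Cylindrical equal-area (φ₀ = 37.5°): h = cos φ / cos 37.5° along meridians, k = cos 37.5° / cos φ along parallels; h·k = 1.
At 29°: h = 1.102, k = 0.9071; principal scales a = 1.102, b = 0.9071.
sin(ω/2) = (a − b)/(a + b) = 0.1954/2.010 = 0.09721, so ω = 2 arcsin(0.09721) ≈ 11.2°.

11.2°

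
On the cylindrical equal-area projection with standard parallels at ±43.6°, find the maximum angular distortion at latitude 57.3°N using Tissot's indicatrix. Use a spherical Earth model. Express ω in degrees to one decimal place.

33.1°

A cylindrical equal-area projection with standard parallel φ₀ has meridian scale h = cos φ / cos φ₀ and parallel scale k = cos φ₀ / cos φ (so areas are preserved, h·k = 1).
At 57.3°: h = 0.7460, k = 1.340; principal scales a = 1.340, b = 0.7460.
sin(ω/2) = (a − b)/(a + b) = 0.5945/2.086 = 0.2849, so ω = 2 arcsin(0.2849) ≈ 33.1°.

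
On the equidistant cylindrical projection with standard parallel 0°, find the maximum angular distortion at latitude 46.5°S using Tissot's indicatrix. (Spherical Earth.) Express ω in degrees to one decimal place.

Plate carrée maps x = Rλ, y = Rφ. The meridian scale is h = 1 and the parallel scale is k = 1/cos φ = sec φ.
At 46.5°: h = 1.000, k = 1.453; principal scales a = 1.453, b = 1.000.
sin(ω/2) = (a − b)/(a + b) = 0.4527/2.453 = 0.1846, so ω = 2 arcsin(0.1846) ≈ 21.3°.

21.3°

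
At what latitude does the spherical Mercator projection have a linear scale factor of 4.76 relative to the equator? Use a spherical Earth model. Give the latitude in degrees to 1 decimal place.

Mercator scale is k = sec φ = 1/cos φ.
1/cos φ = 4.76  ⇒  cos φ = 0.2101  ⇒  φ = arccos(0.2101) ≈ 77.9°.

77.9°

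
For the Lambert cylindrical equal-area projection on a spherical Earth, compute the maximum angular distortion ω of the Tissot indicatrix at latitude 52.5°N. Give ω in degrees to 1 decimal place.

54.7°

The Lambert cylindrical equal-area projection is the cylindrical equal-area projection with its standard parallel at the equator (φ₀ = 0). For cylindrical equal-area with standard parallel φ₀, h = cos φ / cos φ₀ and k = cos φ₀ / cos φ, so h·k = 1.
At 52.5°: h = 0.6088, k = 1.643; principal scales a = 1.643, b = 0.6088.
sin(ω/2) = (a − b)/(a + b) = 1.034/2.251 = 0.4592, so ω = 2 arcsin(0.4592) ≈ 54.7°.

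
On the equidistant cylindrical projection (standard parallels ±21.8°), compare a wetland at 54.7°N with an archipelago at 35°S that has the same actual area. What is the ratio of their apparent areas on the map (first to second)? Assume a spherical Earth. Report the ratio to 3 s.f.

With standard parallel φ₀ = 21.8°, the equirectangular projection gives x = Rλ cos φ₀, y = Rφ, so h = 1 and k = cos 21.8° / cos φ.
Areal scale at 54.7°: h·k = 1.000 × 1.607 = 1.607.
Areal scale at 35°: h·k = 1.000 × 1.133 = 1.133.
Ratio = 1.607/1.133 ≈ 1.42.

1.42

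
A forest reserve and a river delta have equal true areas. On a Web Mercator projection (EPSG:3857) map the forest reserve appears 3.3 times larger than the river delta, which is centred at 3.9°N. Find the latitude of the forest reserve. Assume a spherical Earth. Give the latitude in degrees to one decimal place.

Mercator areal scale is sec²φ, so apparent-area ratio = sec²φ₁ / sec²φ₂ = cos²φ₂ / cos²φ₁.
cos²φ₂ / cos²φ₁ = 3.3  ⇒  cos φ₁ = cos 3.9° / √3.3 = 0.9977/1.817 = 0.5492.
φ₁ = arccos(0.5492) ≈ 56.7°.

56.7°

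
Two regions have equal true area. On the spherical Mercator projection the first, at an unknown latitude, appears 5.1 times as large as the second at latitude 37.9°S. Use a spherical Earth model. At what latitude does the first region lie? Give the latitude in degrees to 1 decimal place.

On Mercator, (apparent₁)/(apparent₂) = sec²φ₁ / sec²φ₂ when true areas are equal.
cos²φ₂ / cos²φ₁ = 5.1  ⇒  cos φ₁ = cos 37.9° / √5.1 = 0.7891/2.258 = 0.3494.
φ₁ = arccos(0.3494) ≈ 69.5°.

69.5°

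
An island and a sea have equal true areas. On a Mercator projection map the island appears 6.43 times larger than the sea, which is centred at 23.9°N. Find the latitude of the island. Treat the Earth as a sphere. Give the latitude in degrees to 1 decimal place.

For equal true areas on Mercator, apparent areas scale as sec²φ, so the ratio is cos²φ₂ / cos²φ₁.
cos²φ₂ / cos²φ₁ = 6.43  ⇒  cos φ₁ = cos 23.9° / √6.43 = 0.9143/2.536 = 0.3605.
φ₁ = arccos(0.3605) ≈ 68.9°.

68.9°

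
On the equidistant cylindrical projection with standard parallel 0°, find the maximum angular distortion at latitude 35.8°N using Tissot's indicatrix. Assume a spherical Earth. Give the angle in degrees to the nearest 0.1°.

For the equirectangular projection with φ₀ = 0 (plate carrée), h = 1 along meridians and k = sec φ along parallels.
At 35.8°: h = 1.000, k = 1.233; principal scales a = 1.233, b = 1.000.
sin(ω/2) = (a − b)/(a + b) = 0.2329/2.233 = 0.1043, so ω = 2 arcsin(0.1043) ≈ 12.0°.

12.0°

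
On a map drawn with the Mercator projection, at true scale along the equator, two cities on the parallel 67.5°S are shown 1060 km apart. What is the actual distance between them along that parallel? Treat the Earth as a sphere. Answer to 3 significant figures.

406 km

For Mercator, h = k = sec φ (a conformal cylindrical projection has a single point scale, 1/cos φ).
Along the parallel at 67.5°, map distances are exaggerated by k = sec 67.5° = 2.613.
True distance = 1060 / 2.613 = 1060 × cos 67.5° ≈ 406 km.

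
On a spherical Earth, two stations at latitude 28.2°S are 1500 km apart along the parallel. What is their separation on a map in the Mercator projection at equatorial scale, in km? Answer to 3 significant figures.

For Mercator, h = k = sec φ (a conformal cylindrical projection has a single point scale, 1/cos φ).
Along the parallel, k = sec 28.2° = 1/0.8813 = 1.135.
Map distance = 1500 × 1.135 ≈ 1700 km.

1700 km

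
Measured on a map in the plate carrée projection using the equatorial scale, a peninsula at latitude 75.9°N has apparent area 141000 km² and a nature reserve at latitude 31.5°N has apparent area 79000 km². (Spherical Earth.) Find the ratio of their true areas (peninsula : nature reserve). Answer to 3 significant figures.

0.510

On the plate carrée, areal scale = h·k = 1 × sec φ, so true area = apparent × cos φ.
True area of peninsula: 141000 × cos(75.9°) = 141000 × 0.2436 = 34350 km².
True area of nature reserve: 79000 × cos(31.5°) = 79000 × 0.8526 = 67360 km².
Ratio = 34350 / 67360 ≈ 0.510.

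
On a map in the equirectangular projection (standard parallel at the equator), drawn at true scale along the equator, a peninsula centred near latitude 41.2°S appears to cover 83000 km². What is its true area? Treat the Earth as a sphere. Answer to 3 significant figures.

62500 km²

In the plate carrée (x = Rλ, y = Rφ), meridians are true-scale (h = 1) and parallels are stretched by k = sec φ.
Areal scale = h·k = 1 × sec φ; at 41.2°, h = 1.000, k = 1.329, so h·k = 1.329.
True area = apparent / (areal scale) = 83000 / 1.329 ≈ 62500 km².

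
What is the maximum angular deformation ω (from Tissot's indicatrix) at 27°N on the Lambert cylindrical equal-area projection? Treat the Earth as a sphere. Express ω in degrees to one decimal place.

13.2°

The Lambert cylindrical equal-area projection is the cylindrical equal-area projection with its standard parallel at the equator (φ₀ = 0). For cylindrical equal-area with standard parallel φ₀, h = cos φ / cos φ₀ and k = cos φ₀ / cos φ, so h·k = 1.
At 27°: h = 0.8910, k = 1.122; principal scales a = 1.122, b = 0.8910.
sin(ω/2) = (a − b)/(a + b) = 0.2313/2.013 = 0.1149, so ω = 2 arcsin(0.1149) ≈ 13.2°.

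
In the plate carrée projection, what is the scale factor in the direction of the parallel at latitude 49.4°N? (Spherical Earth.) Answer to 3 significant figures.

1.54

In the plate carrée (x = Rλ, y = Rφ), meridians are true-scale (h = 1) and parallels are stretched by k = sec φ.
k = 1/cos 49.4° = 1/0.6508 = 1.537.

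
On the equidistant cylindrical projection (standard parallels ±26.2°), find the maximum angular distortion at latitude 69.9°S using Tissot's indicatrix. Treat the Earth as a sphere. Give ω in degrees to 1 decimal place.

53.0°

In the equirectangular projection with standard parallel φ₀ = 26.2° (x = Rλ cos φ₀, y = Rφ), meridians are true-scale (h = 1) and the parallel scale is k = cos φ₀ / cos φ.
At 69.9°: h = 1.000, k = 2.611; principal scales a = 2.611, b = 1.000.
sin(ω/2) = (a − b)/(a + b) = 1.611/3.611 = 0.4461, so ω = 2 arcsin(0.4461) ≈ 53.0°.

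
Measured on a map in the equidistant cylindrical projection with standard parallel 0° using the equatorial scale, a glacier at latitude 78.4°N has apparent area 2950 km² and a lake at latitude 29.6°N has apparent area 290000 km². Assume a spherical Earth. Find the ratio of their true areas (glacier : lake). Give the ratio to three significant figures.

Plate carrée has h = 1 and k = sec φ, giving areal scale sec φ; true area = (apparent area) · cos φ.
True area of glacier: 2950 × cos(78.4°) = 2950 × 0.2011 = 593.2 km².
True area of lake: 290000 × cos(29.6°) = 290000 × 0.8695 = 252200 km².
Ratio = 593.2 / 252200 ≈ 0.00235.

0.00235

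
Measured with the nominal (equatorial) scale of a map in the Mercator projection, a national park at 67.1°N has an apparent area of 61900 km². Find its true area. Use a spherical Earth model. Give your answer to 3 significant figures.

For Mercator, h = k = sec φ (a conformal cylindrical projection has a single point scale, 1/cos φ).
Areal scale = k² = sec²φ = 1/cos²(67.1°) = 1/0.3891² = 6.604.
True area = apparent / (areal scale) = 61900 / 6.604 ≈ 9370 km².

9370 km²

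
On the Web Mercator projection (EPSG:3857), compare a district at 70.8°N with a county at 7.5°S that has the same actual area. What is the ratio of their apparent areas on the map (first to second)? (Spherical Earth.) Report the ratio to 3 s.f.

On Mercator, area is exaggerated by sec²φ = 1/cos²φ.
At 70.8°: sec²(70.8°) = 1/0.3289² = 9.246.
At 7.5°: sec²(7.5°) = 1/0.9914² = 1.017.
Ratio = 9.246/1.017 = cos²(7.5°)/cos²(70.8°) ≈ 9.09.

9.09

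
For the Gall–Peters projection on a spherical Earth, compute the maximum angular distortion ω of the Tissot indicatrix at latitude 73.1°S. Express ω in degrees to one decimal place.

The Gall–Peters projection is cylindrical equal-area with φ₀ = 45°. For cylindrical equal-area with standard parallel φ₀, h = cos φ / cos φ₀ and k = cos φ₀ / cos φ, so h·k = 1.
At 73.1°: h = 0.4111, k = 2.432; principal scales a = 2.432, b = 0.4111.
sin(ω/2) = (a − b)/(a + b) = 2.021/2.844 = 0.7108, so ω = 2 arcsin(0.7108) ≈ 90.6°.

90.6°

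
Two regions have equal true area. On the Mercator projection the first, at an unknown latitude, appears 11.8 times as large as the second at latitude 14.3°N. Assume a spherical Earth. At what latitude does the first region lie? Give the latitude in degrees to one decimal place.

For equal true areas on Mercator, apparent areas scale as sec²φ, so the ratio is cos²φ₂ / cos²φ₁.
cos²φ₂ / cos²φ₁ = 11.8  ⇒  cos φ₁ = cos 14.3° / √11.8 = 0.9690/3.435 = 0.2821.
φ₁ = arccos(0.2821) ≈ 73.6°.

73.6°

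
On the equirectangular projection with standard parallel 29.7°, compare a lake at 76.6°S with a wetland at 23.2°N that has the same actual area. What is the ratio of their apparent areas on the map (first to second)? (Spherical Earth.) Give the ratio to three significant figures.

With standard parallel φ₀ = 29.7°, the equirectangular projection gives x = Rλ cos φ₀, y = Rφ, so h = 1 and k = cos 29.7° / cos φ.
Areal scale at 76.6°: h·k = 1.000 × 3.748 = 3.748.
Areal scale at 23.2°: h·k = 1.000 × 0.9451 = 0.9451.
Ratio = 3.748/0.9451 ≈ 3.97.

3.97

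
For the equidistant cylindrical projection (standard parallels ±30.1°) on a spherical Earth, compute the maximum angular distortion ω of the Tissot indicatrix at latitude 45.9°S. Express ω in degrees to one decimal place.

The equidistant cylindrical projection with φ₀ = 30.1° has h = 1 (meridians true) and k = cos φ₀ / cos φ along parallels.
At 45.9°: h = 1.000, k = 1.243; principal scales a = 1.243, b = 1.000.
sin(ω/2) = (a − b)/(a + b) = 0.2432/2.243 = 0.1084, so ω = 2 arcsin(0.1084) ≈ 12.4°.

12.4°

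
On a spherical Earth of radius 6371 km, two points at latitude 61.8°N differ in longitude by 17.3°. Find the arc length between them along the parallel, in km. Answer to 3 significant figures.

909 km

Arc length along a parallel = R cos φ · Δλ (with Δλ in radians).
= 6371 × cos 61.8° × (17.3° × π/180) = 6371 × 0.4726 × 0.3019 ≈ 909 km.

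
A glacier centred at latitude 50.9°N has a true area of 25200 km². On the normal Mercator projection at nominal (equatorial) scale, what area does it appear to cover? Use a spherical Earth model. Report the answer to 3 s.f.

Mercator is conformal, so the point scale is isotropic: h = k = sec φ = 1/cos φ.
Areal scale = k² = sec²φ = 1/cos²(50.9°) = 1/0.6307² = 2.514.
Apparent area = 25200 × 2.514 ≈ 63400 km².

63400 km²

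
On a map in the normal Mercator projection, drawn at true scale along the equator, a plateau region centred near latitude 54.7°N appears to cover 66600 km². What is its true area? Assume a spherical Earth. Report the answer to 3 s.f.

For Mercator, h = k = sec φ (a conformal cylindrical projection has a single point scale, 1/cos φ).
Areal scale = k² = sec²φ = 1/cos²(54.7°) = 1/0.5779² = 2.995.
True area = apparent / (areal scale) = 66600 / 2.995 ≈ 22200 km².

22200 km²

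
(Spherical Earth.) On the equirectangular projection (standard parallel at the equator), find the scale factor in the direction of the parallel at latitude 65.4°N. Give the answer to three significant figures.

In the plate carrée (x = Rλ, y = Rφ), meridians are true-scale (h = 1) and parallels are stretched by k = sec φ.
k = 1/cos 65.4° = 1/0.4163 = 2.402.

2.40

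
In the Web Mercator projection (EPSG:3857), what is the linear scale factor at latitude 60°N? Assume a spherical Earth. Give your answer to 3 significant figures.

Mercator is conformal, so the point scale is isotropic: h = k = sec φ = 1/cos φ.
k = 1/cos 60° = 1/0.5000 = 2.000.

2.00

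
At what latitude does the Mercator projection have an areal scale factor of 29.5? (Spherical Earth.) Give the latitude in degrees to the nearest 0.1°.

Mercator areal scale is sec²φ.
sec²φ = 29.5  ⇒  cos²φ = 0.03390  ⇒  cos φ = 0.1841.
φ = arccos(0.1841) ≈ 79.4°.

79.4°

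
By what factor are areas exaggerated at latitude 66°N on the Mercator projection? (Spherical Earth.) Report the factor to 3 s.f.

6.04

The Mercator projection is conformal; its linear scale factor is the same in every direction and equals sec φ = 1/cos φ.
Areal scale = k² = sec²φ = 1/cos²(66°) = 1/0.4067² = 6.045.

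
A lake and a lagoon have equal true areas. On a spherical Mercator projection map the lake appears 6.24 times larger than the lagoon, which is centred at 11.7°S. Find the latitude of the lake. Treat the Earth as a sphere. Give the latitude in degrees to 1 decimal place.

On Mercator, (apparent₁)/(apparent₂) = sec²φ₁ / sec²φ₂ when true areas are equal.
cos²φ₂ / cos²φ₁ = 6.24  ⇒  cos φ₁ = cos 11.7° / √6.24 = 0.9792/2.498 = 0.3920.
φ₁ = arccos(0.3920) ≈ 66.9°.

66.9°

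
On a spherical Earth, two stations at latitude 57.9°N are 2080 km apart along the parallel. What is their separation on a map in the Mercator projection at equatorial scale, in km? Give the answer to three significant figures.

3910 km

Mercator is conformal, so the point scale is isotropic: h = k = sec φ = 1/cos φ.
Along the parallel, k = sec 57.9° = 1/0.5314 = 1.882.
Map distance = 2080 × 1.882 ≈ 3910 km.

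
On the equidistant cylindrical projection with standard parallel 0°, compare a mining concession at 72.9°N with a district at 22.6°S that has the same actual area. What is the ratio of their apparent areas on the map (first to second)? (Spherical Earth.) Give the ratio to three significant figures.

In the plate carrée (x = Rλ, y = Rφ), meridians are true-scale (h = 1) and parallels are stretched by k = sec φ.
Areal scale at 72.9°: h·k = 1.000 × 3.401 = 3.401.
Areal scale at 22.6°: h·k = 1.000 × 1.083 = 1.083.
Ratio = 3.401/1.083 ≈ 3.14.

3.14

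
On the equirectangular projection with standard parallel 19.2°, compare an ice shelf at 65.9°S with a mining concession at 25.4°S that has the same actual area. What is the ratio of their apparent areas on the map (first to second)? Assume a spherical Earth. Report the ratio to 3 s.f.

2.21

In the equirectangular projection with standard parallel φ₀ = 19.2° (x = Rλ cos φ₀, y = Rφ), meridians are true-scale (h = 1) and the parallel scale is k = cos φ₀ / cos φ.
Areal scale at 65.9°: h·k = 1.000 × 2.313 = 2.313.
Areal scale at 25.4°: h·k = 1.000 × 1.045 = 1.045.
Ratio = 2.313/1.045 ≈ 2.21.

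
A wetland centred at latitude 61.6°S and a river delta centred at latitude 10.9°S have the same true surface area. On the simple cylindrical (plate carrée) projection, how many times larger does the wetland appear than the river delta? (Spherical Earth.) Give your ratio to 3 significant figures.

Plate carrée maps x = Rλ, y = Rφ. The meridian scale is h = 1 and the parallel scale is k = 1/cos φ = sec φ.
Areal scale at 61.6°: h·k = 1.000 × 2.103 = 2.103.
Areal scale at 10.9°: h·k = 1.000 × 1.018 = 1.018.
Ratio = 2.103/1.018 ≈ 2.06.

2.06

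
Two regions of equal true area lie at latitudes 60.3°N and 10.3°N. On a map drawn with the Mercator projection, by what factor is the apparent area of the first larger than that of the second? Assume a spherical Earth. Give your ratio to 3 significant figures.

3.94

Mercator is conformal with k = sec φ, so areal scale = k² = sec²φ.
At 60.3°: sec²(60.3°) = 1/0.4955² = 4.074.
At 10.3°: sec²(10.3°) = 1/0.9839² = 1.033.
Ratio = 4.074/1.033 = cos²(10.3°)/cos²(60.3°) ≈ 3.94.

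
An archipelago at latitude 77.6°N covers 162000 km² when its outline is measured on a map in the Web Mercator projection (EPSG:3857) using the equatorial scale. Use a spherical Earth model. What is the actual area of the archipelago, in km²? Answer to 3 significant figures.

For Mercator, h = k = sec φ (a conformal cylindrical projection has a single point scale, 1/cos φ).
Areal scale = k² = sec²φ = 1/cos²(77.6°) = 1/0.2147² = 21.69.
True area = apparent / (areal scale) = 162000 / 21.69 ≈ 7470 km².

7470 km²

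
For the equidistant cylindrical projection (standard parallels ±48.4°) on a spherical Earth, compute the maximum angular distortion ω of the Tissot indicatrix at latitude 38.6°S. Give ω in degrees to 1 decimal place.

9.3°

In the equirectangular projection with standard parallel φ₀ = 48.4° (x = Rλ cos φ₀, y = Rφ), meridians are true-scale (h = 1) and the parallel scale is k = cos φ₀ / cos φ.
At 38.6°: h = 1.000, k = 0.8495; principal scales a = 1.000, b = 0.8495.
sin(ω/2) = (a − b)/(a + b) = 0.1505/1.850 = 0.08135, so ω = 2 arcsin(0.08135) ≈ 9.3°.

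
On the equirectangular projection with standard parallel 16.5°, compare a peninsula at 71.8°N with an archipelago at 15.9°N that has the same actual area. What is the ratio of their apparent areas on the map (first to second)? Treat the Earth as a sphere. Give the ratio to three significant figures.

3.08

With standard parallel φ₀ = 16.5°, the equirectangular projection gives x = Rλ cos φ₀, y = Rφ, so h = 1 and k = cos 16.5° / cos φ.
Areal scale at 71.8°: h·k = 1.000 × 3.070 = 3.070.
Areal scale at 15.9°: h·k = 1.000 × 0.9970 = 0.9970.
Ratio = 3.070/0.9970 ≈ 3.08.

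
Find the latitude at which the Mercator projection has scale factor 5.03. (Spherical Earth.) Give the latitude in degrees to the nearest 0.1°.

Mercator scale is k = sec φ = 1/cos φ.
1/cos φ = 5.03  ⇒  cos φ = 0.1988  ⇒  φ = arccos(0.1988) ≈ 78.5°.

78.5°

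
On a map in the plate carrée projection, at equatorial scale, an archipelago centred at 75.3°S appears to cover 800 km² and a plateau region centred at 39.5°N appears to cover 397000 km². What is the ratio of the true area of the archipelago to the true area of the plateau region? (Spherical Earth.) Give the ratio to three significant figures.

Plate carrée has h = 1 and k = sec φ, giving areal scale sec φ; true area = (apparent area) · cos φ.
True area of archipelago: 800 × cos(75.3°) = 800 × 0.2538 = 203.0 km².
True area of plateau region: 397000 × cos(39.5°) = 397000 × 0.7716 = 306300 km².
Ratio = 203.0 / 306300 ≈ 0.000663.

0.000663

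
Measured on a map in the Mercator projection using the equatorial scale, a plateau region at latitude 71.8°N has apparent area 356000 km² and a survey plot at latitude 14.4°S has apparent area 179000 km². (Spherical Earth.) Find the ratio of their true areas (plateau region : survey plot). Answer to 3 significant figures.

Since Mercator area scale is 1/cos²φ, the true area equals the apparent area multiplied by cos²φ.
True area of plateau region: 356000 × cos²(71.8°) = 356000 × 0.09755 = 34730 km².
True area of survey plot: 179000 × cos²(14.4°) = 179000 × 0.9382 = 167900 km².
Ratio = 34730 / 167900 ≈ 0.207.

0.207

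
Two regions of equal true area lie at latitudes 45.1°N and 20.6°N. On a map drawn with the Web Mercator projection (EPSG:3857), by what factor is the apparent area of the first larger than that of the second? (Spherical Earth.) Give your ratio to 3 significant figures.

Mercator is conformal with k = sec φ, so areal scale = k² = sec²φ.
At 45.1°: sec²(45.1°) = 1/0.7059² = 2.007.
At 20.6°: sec²(20.6°) = 1/0.9361² = 1.141.
Ratio = 2.007/1.141 = cos²(20.6°)/cos²(45.1°) ≈ 1.76.

1.76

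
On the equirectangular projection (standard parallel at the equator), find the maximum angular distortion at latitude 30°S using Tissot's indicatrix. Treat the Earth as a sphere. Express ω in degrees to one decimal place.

8.2°

Plate carrée maps x = Rλ, y = Rφ. The meridian scale is h = 1 and the parallel scale is k = 1/cos φ = sec φ.
At 30°: h = 1.000, k = 1.155; principal scales a = 1.155, b = 1.000.
sin(ω/2) = (a − b)/(a + b) = 0.1547/2.155 = 0.07180, so ω = 2 arcsin(0.07180) ≈ 8.2°.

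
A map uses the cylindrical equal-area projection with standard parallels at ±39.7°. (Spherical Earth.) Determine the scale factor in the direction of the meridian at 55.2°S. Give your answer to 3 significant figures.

Cylindrical equal-area (φ₀ = 39.7°): h = cos φ / cos 39.7° along meridians, k = cos 39.7° / cos φ along parallels; h·k = 1.
h = cos 55.2° / cos 39.7° = 0.5707/0.7694 = 0.7418.

0.742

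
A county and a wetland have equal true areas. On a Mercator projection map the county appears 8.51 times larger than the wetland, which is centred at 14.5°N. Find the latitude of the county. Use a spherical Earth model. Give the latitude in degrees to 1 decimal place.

70.6°

On Mercator, (apparent₁)/(apparent₂) = sec²φ₁ / sec²φ₂ when true areas are equal.
cos²φ₂ / cos²φ₁ = 8.51  ⇒  cos φ₁ = cos 14.5° / √8.51 = 0.9681/2.917 = 0.3319.
φ₁ = arccos(0.3319) ≈ 70.6°.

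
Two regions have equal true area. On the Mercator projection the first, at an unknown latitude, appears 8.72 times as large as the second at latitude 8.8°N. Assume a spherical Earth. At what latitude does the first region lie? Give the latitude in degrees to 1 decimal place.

On Mercator, (apparent₁)/(apparent₂) = sec²φ₁ / sec²φ₂ when true areas are equal.
cos²φ₂ / cos²φ₁ = 8.72  ⇒  cos φ₁ = cos 8.8° / √8.72 = 0.9882/2.953 = 0.3347.
φ₁ = arccos(0.3347) ≈ 70.4°.

70.4°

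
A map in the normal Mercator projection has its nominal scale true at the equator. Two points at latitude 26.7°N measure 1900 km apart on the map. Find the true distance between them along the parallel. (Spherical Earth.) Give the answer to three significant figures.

For Mercator, h = k = sec φ (a conformal cylindrical projection has a single point scale, 1/cos φ).
Along the parallel at 26.7°, map distances are exaggerated by k = sec 26.7° = 1.119.
True distance = 1900 / 1.119 = 1900 × cos 26.7° ≈ 1700 km.

1700 km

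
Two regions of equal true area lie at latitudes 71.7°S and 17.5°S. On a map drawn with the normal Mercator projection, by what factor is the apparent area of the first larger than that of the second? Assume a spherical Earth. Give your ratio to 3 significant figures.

On Mercator, area is exaggerated by sec²φ = 1/cos²φ.
At 71.7°: sec²(71.7°) = 1/0.3140² = 10.14.
At 17.5°: sec²(17.5°) = 1/0.9537² = 1.099.
Ratio = 10.14/1.099 = cos²(17.5°)/cos²(71.7°) ≈ 9.23.

9.23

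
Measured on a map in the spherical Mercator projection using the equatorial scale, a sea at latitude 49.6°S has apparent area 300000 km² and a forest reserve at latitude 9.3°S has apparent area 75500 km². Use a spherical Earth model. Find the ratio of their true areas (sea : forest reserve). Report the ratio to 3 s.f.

1.71

On Mercator the areal scale is sec²φ, so true area = apparent × cos²φ.
True area of sea: 300000 × cos²(49.6°) = 300000 × 0.4201 = 126000 km².
True area of forest reserve: 75500 × cos²(9.3°) = 75500 × 0.9739 = 73530 km².
Ratio = 126000 / 73530 ≈ 1.71.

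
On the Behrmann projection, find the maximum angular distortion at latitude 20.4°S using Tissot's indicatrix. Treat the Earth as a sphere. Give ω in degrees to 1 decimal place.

9.1°

Behrmann is a cylindrical equal-area projection with standard parallels at ±30°. Cylindrical equal-area (φ₀ = 30°): h = cos φ / cos 30° along meridians, k = cos 30° / cos φ along parallels; h·k = 1.
At 20.4°: h = 1.082, k = 0.9240; principal scales a = 1.082, b = 0.9240.
sin(ω/2) = (a − b)/(a + b) = 0.1583/2.006 = 0.07891, so ω = 2 arcsin(0.07891) ≈ 9.1°.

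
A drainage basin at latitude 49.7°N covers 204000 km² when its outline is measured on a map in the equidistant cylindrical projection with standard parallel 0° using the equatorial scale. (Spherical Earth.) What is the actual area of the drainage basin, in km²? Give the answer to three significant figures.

132000 km²

For the equirectangular projection with φ₀ = 0 (plate carrée), h = 1 along meridians and k = sec φ along parallels.
Areal scale = h·k = 1 × sec φ; at 49.7°, h = 1.000, k = 1.546, so h·k = 1.546.
True area = apparent / (areal scale) = 204000 / 1.546 ≈ 132000 km².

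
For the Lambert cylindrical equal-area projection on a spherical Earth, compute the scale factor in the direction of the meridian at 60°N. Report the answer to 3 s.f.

The Lambert cylindrical equal-area projection is the cylindrical equal-area projection with its standard parallel at the equator (φ₀ = 0). A cylindrical equal-area projection with standard parallel φ₀ has meridian scale h = cos φ / cos φ₀ and parallel scale k = cos φ₀ / cos φ (so areas are preserved, h·k = 1).
h = cos 60° / cos 0° = 0.5000/1.000 = 0.5000.

0.500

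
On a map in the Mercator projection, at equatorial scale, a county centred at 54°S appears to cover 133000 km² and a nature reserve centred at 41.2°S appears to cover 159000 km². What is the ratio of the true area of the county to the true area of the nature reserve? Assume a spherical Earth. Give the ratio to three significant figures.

0.510

Mercator's areal exaggeration is sec²φ; hence true area = (apparent area) · cos²φ.
True area of county: 133000 × cos²(54°) = 133000 × 0.3455 = 45950 km².
True area of nature reserve: 159000 × cos²(41.2°) = 159000 × 0.5661 = 90010 km².
Ratio = 45950 / 90010 ≈ 0.510.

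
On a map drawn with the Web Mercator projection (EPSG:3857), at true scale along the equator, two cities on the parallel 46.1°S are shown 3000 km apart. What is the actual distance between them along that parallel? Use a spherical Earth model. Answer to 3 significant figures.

2080 km

Mercator is conformal, so the point scale is isotropic: h = k = sec φ = 1/cos φ.
Along the parallel at 46.1°, map distances are exaggerated by k = sec 46.1° = 1.442.
True distance = 3000 / 1.442 = 3000 × cos 46.1° ≈ 2080 km.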